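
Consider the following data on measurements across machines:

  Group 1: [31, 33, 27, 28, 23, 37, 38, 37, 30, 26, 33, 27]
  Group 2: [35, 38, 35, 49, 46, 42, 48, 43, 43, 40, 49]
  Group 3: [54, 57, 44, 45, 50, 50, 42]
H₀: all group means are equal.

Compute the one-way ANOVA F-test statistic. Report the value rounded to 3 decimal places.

Group means [30.83, 42.55, 48.86], grand mean 39.333
SSB = Σnᵢ(x̄ᵢ−x̄)² = 1615.416; SSW = ΣΣ(x−x̄ᵢ)² = 707.251
MSB = 1615.416/2 = 807.7078; MSW = 707.251/27 = 26.1945
F = MSB/MSW = 30.8350
df = (2, 27)

test statistic = 30.835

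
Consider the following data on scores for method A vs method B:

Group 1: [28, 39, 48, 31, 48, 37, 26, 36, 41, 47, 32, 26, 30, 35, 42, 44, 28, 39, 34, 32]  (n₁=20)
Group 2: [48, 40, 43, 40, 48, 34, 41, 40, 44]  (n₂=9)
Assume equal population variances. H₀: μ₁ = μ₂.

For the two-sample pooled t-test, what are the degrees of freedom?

df = n₁ + n₂ − 2 = 20 + 9 − 2 = 27

degrees of freedom = 27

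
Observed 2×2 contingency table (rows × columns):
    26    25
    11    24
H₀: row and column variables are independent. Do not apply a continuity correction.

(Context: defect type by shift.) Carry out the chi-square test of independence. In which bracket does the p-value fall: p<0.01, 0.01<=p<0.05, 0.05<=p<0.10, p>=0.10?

Row totals [51, 35], col totals [37, 49], n=86
χ² = (26−21.94)²/21.94 + (25−29.06)²/29.06 + (11−15.06)²/15.06 + (24−19.94)²/19.94 = 3.2368
df = 1
p-value (upper-tail) = 0.07200
→ bracket: 0.05<=p<0.10

p-value bracket: 0.05<=p<0.10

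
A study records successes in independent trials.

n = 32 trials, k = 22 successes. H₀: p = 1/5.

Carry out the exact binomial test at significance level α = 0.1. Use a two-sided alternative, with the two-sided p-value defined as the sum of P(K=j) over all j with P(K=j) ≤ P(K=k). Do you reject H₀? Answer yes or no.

reject H₀: yes

Exact binomial: n=32, k=22, p₀=1/5=0.2000
P(X=j) = C(n,j)·p₀^j·(1−p₀)^(n−j); p = Σ P(X=j) over j with P(X=j) ≤ P(X=22)
p-value (two-sided) = 0.00000
At α=0.1: p < α → reject H₀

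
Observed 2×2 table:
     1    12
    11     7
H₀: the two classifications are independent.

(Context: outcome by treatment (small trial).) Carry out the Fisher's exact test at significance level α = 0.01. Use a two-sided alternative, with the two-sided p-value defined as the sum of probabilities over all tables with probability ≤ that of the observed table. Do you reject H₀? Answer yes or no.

Margins: r₁=13, r₂=18, c₁=12, c₂=19, n=31
p_obs = C(13,1)·C(18,11)/C(31,12); sum pmf over tables with pmf ≤ p_obs
p-value (two-sided) = 0.00338
At α=0.01: p < α → reject H₀

reject H₀: yes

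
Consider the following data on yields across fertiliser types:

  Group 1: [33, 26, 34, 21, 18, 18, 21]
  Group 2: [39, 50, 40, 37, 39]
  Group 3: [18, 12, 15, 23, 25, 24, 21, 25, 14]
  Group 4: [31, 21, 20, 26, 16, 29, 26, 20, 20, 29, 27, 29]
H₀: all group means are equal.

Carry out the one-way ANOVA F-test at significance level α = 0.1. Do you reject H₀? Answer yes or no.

reject H₀: yes

Group means [24.43, 41.00, 19.67, 24.50], grand mean 25.667
SSB = Σnᵢ(x̄ᵢ−x̄)² = 1526.619; SSW = ΣΣ(x−x̄ᵢ)² = 842.714
MSB = 1526.619/3 = 508.8730; MSW = 842.714/29 = 29.0591
F = MSB/MSW = 17.5116
df = (3, 29)
p-value (upper-tail) = 0.00000
At α=0.1: p < α → reject H₀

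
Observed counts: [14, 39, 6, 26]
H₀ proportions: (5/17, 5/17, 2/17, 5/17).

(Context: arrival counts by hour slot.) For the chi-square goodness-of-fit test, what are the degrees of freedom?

df = k − 1 = 4 − 1 = 3

degrees of freedom = 3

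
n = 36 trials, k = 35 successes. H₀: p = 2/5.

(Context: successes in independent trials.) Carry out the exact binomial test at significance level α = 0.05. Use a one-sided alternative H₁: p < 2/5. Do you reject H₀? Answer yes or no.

Exact binomial: n=36, k=35, p₀=2/5=0.4000
P(X≤35) from Σ C(n,i)·p₀^i·(1−p₀)^(n−i)
p-value (one-sided, H₁ less) = 1.00000
At α=0.05: p ≥ α → fail to reject H₀

reject H₀: no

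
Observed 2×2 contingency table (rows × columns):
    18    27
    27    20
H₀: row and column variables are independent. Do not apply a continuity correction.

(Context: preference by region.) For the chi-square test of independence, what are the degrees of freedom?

df = (r−1)(c−1) = (2−1)·(2−1) = 1

degrees of freedom = 1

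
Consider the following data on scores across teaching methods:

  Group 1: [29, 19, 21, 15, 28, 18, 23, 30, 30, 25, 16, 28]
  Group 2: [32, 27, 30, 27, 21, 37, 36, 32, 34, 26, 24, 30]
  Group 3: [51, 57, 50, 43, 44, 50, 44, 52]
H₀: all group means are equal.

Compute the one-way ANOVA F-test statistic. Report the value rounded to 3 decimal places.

Group means [23.50, 29.67, 48.88], grand mean 32.156
SSB = Σnᵢ(x̄ᵢ−x̄)² = 3209.677; SSW = ΣΣ(x−x̄ᵢ)² = 766.542
MSB = 3209.677/2 = 1604.8385; MSW = 766.542/29 = 26.4325
F = MSB/MSW = 60.7147
df = (2, 29)

test statistic = 60.715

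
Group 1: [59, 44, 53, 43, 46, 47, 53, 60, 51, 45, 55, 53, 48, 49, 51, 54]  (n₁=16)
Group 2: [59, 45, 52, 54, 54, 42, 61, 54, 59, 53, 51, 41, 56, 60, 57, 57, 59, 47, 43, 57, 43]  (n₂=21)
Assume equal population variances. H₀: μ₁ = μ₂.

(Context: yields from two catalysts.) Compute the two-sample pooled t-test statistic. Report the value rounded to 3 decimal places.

test statistic = -0.957

x̄₁=50.688, s₁=5.056, n₁=16
x̄₂=52.571, s₂=6.508, n₂=21
s_p² = [15·5.056² + 20·6.508²]/35 = 35.1594
SE = √(s_p²·(1/16+1/21)) = 1.9677
t = (50.688−52.571)/1.9677 = -0.9574
df = 35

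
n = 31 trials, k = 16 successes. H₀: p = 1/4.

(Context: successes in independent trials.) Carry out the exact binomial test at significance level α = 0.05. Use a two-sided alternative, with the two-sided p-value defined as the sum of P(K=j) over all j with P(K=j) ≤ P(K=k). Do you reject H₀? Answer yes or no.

Exact binomial: n=31, k=16, p₀=1/4=0.2500
P(X=j) = C(n,j)·p₀^j·(1−p₀)^(n−j); p = Σ P(X=j) over j with P(X=j) ≤ P(X=16)
p-value (two-sided) = 0.00144
At α=0.05: p < α → reject H₀

reject H₀: yes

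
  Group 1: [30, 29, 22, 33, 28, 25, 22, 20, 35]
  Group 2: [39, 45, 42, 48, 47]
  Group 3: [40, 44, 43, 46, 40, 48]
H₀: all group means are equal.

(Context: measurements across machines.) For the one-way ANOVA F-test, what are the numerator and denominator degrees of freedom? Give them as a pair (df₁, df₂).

degrees of freedom = [2, 17]

k = 3 groups, N = 20 total
df = (k−1, N−k) = (3−1, 20−3) = (2, 17)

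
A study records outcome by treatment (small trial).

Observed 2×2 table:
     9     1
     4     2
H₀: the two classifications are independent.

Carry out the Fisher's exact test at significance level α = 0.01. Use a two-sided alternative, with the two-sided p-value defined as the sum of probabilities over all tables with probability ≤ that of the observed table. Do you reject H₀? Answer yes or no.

reject H₀: no

Margins: r₁=10, r₂=6, c₁=13, c₂=3, n=16
p_obs = C(10,9)·C(6,4)/C(16,13); sum pmf over tables with pmf ≤ p_obs
p-value (two-sided) = 0.51786
At α=0.01: p ≥ α → fail to reject H₀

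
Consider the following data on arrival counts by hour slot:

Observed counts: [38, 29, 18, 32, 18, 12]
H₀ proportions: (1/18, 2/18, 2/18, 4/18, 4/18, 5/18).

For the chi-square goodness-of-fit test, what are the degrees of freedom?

degrees of freedom = 5

df = k − 1 = 6 − 1 = 5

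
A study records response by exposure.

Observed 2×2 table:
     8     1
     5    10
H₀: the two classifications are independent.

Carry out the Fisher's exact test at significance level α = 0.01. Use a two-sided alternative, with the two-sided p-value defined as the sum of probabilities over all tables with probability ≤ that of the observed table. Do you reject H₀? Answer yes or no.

Margins: r₁=9, r₂=15, c₁=13, c₂=11, n=24
p_obs = C(9,8)·C(15,5)/C(24,13); sum pmf over tables with pmf ≤ p_obs
p-value (two-sided) = 0.01306
At α=0.01: p ≥ α → fail to reject H₀

reject H₀: no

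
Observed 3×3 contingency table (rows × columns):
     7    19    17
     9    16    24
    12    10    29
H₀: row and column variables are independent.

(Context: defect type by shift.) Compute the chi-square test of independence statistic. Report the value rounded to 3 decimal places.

test statistic = 6.625

Row totals [43, 49, 51], col totals [28, 45, 70], n=143
χ² = (7−8.42)²/8.42 + (19−13.53)²/13.53 + (17−21.05)²/21.05 + (9−9.59)²/9.59 + (16−15.42)²/15.42 + (24−23.99)²/23.99 + (12−9.99)²/9.99 + (10−16.05)²/16.05 + (29−24.97)²/24.97 = 6.6251
df = 4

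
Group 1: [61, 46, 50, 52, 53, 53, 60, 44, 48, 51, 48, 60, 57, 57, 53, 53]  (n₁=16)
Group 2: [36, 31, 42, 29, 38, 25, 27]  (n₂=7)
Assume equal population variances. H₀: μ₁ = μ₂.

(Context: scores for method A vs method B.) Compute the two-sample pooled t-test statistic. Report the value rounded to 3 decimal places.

x̄₁=52.875, s₁=5.084, n₁=16
x̄₂=32.571, s₂=6.241, n₂=7
s_p² = [15·5.084² + 6·6.241²]/21 = 29.5935
SE = √(s_p²·(1/16+1/7)) = 2.4652
t = (52.875−32.571)/2.4652 = 8.2361
df = 21

test statistic = 8.236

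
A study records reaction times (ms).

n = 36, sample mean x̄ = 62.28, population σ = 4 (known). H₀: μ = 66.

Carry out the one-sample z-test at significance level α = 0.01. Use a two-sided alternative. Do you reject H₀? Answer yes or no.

reject H₀: yes

SE = σ/√n = 4/√36 = 0.6667
z = (x̄−μ₀)/SE = (62.28−66)/0.6667 = -5.5800
p-value (two-sided) = 0.00000
At α=0.01: p < α → reject H₀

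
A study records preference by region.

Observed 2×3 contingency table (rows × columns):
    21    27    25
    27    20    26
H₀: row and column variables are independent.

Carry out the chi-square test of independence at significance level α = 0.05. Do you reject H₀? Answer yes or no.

Row totals [73, 73], col totals [48, 47, 51], n=146
χ² = (21−24.00)²/24.00 + (27−23.50)²/23.50 + (25−25.50)²/25.50 + (27−24.00)²/24.00 + (20−23.50)²/23.50 + (26−25.50)²/25.50 = 1.8122
df = 2
p-value (upper-tail) = 0.40411
At α=0.05: p ≥ α → fail to reject H₀

reject H₀: no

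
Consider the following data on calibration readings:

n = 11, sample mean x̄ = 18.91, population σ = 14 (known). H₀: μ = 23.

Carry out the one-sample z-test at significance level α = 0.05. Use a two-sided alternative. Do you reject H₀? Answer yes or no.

SE = σ/√n = 14/√11 = 4.2212
z = (x̄−μ₀)/SE = (18.91−23)/4.2212 = -0.9689
p-value (two-sided) = 0.33258
At α=0.05: p ≥ α → fail to reject H₀

reject H₀: no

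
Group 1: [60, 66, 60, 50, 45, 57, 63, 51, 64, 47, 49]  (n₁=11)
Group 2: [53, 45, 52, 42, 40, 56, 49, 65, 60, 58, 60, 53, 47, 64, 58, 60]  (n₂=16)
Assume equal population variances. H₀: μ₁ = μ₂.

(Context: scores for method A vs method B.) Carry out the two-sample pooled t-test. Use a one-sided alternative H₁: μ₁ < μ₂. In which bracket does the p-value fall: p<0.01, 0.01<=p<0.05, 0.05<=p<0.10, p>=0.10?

p-value bracket: p>=0.10

x̄₁=55.636, s₁=7.460, n₁=11
x̄₂=53.875, s₂=7.597, n₂=16
s_p² = [10·7.460² + 15·7.597²]/25 = 56.8918
SE = √(s_p²·(1/11+1/16)) = 2.9543
t = (55.636−53.875)/2.9543 = 0.5962
df = 25
p-value (one-sided, H₁ less) = 0.72180
→ bracket: p>=0.10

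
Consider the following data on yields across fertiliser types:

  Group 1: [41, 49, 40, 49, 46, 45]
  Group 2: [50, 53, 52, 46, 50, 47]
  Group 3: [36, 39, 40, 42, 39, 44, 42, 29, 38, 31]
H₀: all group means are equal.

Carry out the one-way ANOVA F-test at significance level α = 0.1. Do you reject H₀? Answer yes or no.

reject H₀: yes

Group means [45.00, 49.67, 38.00], grand mean 43.091
SSB = Σnᵢ(x̄ᵢ−x̄)² = 540.485; SSW = ΣΣ(x−x̄ᵢ)² = 319.333
MSB = 540.485/2 = 270.2424; MSW = 319.333/19 = 16.8070
F = MSB/MSW = 16.0791
df = (2, 19)
p-value (upper-tail) = 0.00008
At α=0.1: p < α → reject H₀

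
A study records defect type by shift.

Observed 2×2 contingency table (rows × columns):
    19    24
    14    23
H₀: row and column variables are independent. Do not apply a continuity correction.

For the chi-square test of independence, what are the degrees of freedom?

degrees of freedom = 1

df = (r−1)(c−1) = (2−1)·(2−1) = 1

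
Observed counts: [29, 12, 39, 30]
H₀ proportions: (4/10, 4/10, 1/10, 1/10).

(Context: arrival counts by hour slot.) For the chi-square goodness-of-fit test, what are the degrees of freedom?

df = k − 1 = 4 − 1 = 3

degrees of freedom = 3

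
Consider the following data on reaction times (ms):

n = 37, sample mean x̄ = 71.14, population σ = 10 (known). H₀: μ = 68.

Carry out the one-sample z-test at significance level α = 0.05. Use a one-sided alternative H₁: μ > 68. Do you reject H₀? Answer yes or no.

SE = σ/√n = 10/√37 = 1.6440
z = (x̄−μ₀)/SE = (71.14−68)/1.6440 = 1.9100
p-value (one-sided, H₁ greater) = 0.02807
At α=0.05: p < α → reject H₀

reject H₀: yes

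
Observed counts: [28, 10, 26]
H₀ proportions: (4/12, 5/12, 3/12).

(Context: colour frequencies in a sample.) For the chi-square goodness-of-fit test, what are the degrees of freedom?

df = k − 1 = 3 − 1 = 2

degrees of freedom = 2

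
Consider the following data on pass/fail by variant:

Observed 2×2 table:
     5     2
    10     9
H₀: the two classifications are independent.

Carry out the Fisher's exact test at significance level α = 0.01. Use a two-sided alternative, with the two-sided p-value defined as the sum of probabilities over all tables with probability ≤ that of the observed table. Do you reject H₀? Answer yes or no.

Margins: r₁=7, r₂=19, c₁=15, c₂=11, n=26
p_obs = C(7,5)·C(19,10)/C(26,15); sum pmf over tables with pmf ≤ p_obs
p-value (two-sided) = 0.65761
At α=0.01: p ≥ α → fail to reject H₀

reject H₀: no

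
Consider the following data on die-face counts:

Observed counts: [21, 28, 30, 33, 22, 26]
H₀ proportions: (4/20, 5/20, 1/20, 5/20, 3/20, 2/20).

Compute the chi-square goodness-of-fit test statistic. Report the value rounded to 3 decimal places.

n = 160; E_i = n·p_i = [32.00, 40.00, 8.00, 40.00, 24.00, 16.00]
χ² = (21−32.00)²/32.00 + (28−40.00)²/40.00 + (30−8.00)²/8.00 + (33−40.00)²/40.00 + (22−24.00)²/24.00 + (26−16.00)²/16.00 = 75.5229
df = 5

test statistic = 75.523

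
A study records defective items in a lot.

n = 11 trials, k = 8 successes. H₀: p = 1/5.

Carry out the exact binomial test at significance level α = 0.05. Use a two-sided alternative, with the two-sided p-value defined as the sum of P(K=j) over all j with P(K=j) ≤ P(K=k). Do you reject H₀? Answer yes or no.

Exact binomial: n=11, k=8, p₀=1/5=0.2000
P(X=j) = C(n,j)·p₀^j·(1−p₀)^(n−j); p = Σ P(X=j) over j with P(X=j) ≤ P(X=8)
p-value (two-sided) = 0.00024
At α=0.05: p < α → reject H₀

reject H₀: yes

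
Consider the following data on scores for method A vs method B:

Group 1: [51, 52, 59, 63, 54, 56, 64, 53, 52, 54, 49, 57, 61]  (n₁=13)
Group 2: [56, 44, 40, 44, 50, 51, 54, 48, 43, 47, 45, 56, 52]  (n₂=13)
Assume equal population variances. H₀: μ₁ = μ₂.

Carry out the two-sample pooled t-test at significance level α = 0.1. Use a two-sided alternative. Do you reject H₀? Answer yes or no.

reject H₀: yes

x̄₁=55.769, s₁=4.746, n₁=13
x̄₂=48.462, s₂=5.174, n₂=13
s_p² = [12·4.746² + 12·5.174²]/24 = 24.6474
SE = √(s_p²·(1/13+1/13)) = 1.9473
t = (55.769−48.462)/1.9473 = 3.7528
df = 24
p-value (two-sided) = 0.00098
At α=0.1: p < α → reject H₀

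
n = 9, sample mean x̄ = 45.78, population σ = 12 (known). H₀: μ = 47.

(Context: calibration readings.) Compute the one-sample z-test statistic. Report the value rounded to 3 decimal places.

SE = σ/√n = 12/√9 = 4.0000
z = (x̄−μ₀)/SE = (45.78−47)/4.0000 = -0.3050

test statistic = -0.305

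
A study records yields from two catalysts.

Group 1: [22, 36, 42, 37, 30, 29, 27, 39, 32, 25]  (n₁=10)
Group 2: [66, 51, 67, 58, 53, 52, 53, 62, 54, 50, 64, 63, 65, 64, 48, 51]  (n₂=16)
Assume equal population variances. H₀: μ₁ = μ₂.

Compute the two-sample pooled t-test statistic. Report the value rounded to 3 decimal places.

test statistic = -9.648

x̄₁=31.900, s₁=6.471, n₁=10
x̄₂=57.562, s₂=6.673, n₂=16
s_p² = [9·6.471² + 15·6.673²]/24 = 43.5349
SE = √(s_p²·(1/10+1/16)) = 2.6598
t = (31.900−57.562)/2.6598 = -9.6484
df = 24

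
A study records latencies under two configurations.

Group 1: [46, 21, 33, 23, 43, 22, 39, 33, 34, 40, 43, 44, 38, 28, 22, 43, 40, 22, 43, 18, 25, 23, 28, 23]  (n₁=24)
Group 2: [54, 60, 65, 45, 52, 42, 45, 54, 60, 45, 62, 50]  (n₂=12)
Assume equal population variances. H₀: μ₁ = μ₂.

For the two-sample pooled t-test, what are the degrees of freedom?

df = n₁ + n₂ − 2 = 24 + 12 − 2 = 34

degrees of freedom = 34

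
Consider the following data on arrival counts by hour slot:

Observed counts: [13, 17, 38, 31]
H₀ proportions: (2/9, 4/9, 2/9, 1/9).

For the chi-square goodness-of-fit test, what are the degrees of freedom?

degrees of freedom = 3

df = k − 1 = 4 − 1 = 3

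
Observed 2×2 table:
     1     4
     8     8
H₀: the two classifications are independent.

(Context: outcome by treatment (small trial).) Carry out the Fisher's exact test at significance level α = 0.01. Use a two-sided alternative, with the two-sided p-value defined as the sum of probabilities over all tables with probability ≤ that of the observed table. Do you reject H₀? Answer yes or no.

Margins: r₁=5, r₂=16, c₁=9, c₂=12, n=21
p_obs = C(5,1)·C(16,8)/C(21,9); sum pmf over tables with pmf ≤ p_obs
p-value (two-sided) = 0.33835
At α=0.01: p ≥ α → fail to reject H₀

reject H₀: no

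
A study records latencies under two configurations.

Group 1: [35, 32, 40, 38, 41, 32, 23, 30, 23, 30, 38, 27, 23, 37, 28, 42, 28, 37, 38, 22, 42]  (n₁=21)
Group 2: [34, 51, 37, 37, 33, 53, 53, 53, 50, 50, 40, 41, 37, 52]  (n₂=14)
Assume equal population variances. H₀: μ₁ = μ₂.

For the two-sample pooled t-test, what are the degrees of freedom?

degrees of freedom = 33

df = n₁ + n₂ − 2 = 21 + 14 − 2 = 33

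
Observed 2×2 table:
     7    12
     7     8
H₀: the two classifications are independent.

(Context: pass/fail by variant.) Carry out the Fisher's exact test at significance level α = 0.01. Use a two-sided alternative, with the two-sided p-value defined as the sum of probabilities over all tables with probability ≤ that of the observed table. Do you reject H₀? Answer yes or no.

Margins: r₁=19, r₂=15, c₁=14, c₂=20, n=34
p_obs = C(19,7)·C(15,7)/C(34,14); sum pmf over tables with pmf ≤ p_obs
p-value (two-sided) = 0.72824
At α=0.01: p ≥ α → fail to reject H₀

reject H₀: no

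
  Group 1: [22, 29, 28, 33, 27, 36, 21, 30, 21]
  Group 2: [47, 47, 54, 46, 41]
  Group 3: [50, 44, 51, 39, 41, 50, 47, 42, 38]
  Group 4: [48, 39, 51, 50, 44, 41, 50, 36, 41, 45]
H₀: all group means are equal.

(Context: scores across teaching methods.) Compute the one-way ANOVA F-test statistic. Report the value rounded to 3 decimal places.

test statistic = 26.383

Group means [27.44, 47.00, 44.67, 44.50], grand mean 40.273
SSB = Σnᵢ(x̄ᵢ−x̄)² = 2059.823; SSW = ΣΣ(x−x̄ᵢ)² = 754.722
MSB = 2059.823/3 = 686.6077; MSW = 754.722/29 = 26.0249
F = MSB/MSW = 26.3827
df = (3, 29)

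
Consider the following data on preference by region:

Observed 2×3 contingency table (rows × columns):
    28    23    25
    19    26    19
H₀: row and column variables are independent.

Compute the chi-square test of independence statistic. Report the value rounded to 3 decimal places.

Row totals [76, 64], col totals [47, 49, 44], n=140
χ² = (28−25.51)²/25.51 + (23−26.60)²/26.60 + (25−23.89)²/23.89 + (19−21.49)²/21.49 + (26−22.40)²/22.40 + (19−20.11)²/20.11 = 1.7092
df = 2

test statistic = 1.709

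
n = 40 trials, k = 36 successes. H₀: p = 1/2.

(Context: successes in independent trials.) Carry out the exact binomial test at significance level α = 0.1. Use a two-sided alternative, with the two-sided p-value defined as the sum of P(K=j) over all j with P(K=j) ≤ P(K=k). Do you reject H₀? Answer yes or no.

Exact binomial: n=40, k=36, p₀=1/2=0.5000
P(X=j) = C(n,j)·p₀^j·(1−p₀)^(n−j); p = Σ P(X=j) over j with P(X=j) ≤ P(X=36)
p-value (two-sided) = 0.00000
At α=0.1: p < α → reject H₀

reject H₀: yes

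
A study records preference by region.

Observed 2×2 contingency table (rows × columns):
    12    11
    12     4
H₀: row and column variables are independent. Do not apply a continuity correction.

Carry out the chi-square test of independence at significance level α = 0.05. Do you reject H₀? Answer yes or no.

Row totals [23, 16], col totals [24, 15], n=39
χ² = (12−14.15)²/14.15 + (11−8.85)²/8.85 + (12−9.85)²/9.85 + (4−6.15)²/6.15 = 2.0772
df = 1
p-value (upper-tail) = 0.14952
At α=0.05: p ≥ α → fail to reject H₀

reject H₀: no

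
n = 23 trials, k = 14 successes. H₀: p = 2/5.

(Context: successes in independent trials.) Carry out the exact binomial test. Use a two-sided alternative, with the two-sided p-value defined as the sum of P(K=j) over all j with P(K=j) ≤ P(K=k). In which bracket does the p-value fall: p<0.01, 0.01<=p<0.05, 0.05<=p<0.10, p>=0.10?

p-value bracket: 0.05<=p<0.10

Exact binomial: n=23, k=14, p₀=2/5=0.4000
P(X=j) = C(n,j)·p₀^j·(1−p₀)^(n−j); p = Σ P(X=j) over j with P(X=j) ≤ P(X=14)
p-value (two-sided) = 0.05390
→ bracket: 0.05<=p<0.10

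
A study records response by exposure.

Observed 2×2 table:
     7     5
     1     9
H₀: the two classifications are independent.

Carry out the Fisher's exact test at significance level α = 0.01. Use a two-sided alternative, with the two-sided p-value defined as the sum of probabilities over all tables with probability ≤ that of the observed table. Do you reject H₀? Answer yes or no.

Margins: r₁=12, r₂=10, c₁=8, c₂=14, n=22
p_obs = C(12,7)·C(10,1)/C(22,8); sum pmf over tables with pmf ≤ p_obs
p-value (two-sided) = 0.03096
At α=0.01: p ≥ α → fail to reject H₀

reject H₀: no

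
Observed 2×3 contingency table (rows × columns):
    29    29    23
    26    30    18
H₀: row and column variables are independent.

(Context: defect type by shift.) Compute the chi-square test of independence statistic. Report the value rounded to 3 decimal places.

test statistic = 0.475

Row totals [81, 74], col totals [55, 59, 41], n=155
χ² = (29−28.74)²/28.74 + (29−30.83)²/30.83 + (23−21.43)²/21.43 + (26−26.26)²/26.26 + (30−28.17)²/28.17 + (18−19.57)²/19.57 = 0.4752
df = 2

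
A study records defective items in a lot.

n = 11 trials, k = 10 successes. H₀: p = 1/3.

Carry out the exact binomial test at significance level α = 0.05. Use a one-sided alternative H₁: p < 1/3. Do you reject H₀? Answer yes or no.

Exact binomial: n=11, k=10, p₀=1/3=0.3333
P(X≤10) from Σ C(n,i)·p₀^i·(1−p₀)^(n−i)
p-value (one-sided, H₁ less) = 0.99999
At α=0.05: p ≥ α → fail to reject H₀

reject H₀: no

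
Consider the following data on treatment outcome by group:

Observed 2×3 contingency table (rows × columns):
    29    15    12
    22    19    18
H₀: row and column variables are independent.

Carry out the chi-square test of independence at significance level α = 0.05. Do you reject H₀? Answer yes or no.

reject H₀: no

Row totals [56, 59], col totals [51, 34, 30], n=115
χ² = (29−24.83)²/24.83 + (15−16.56)²/16.56 + (12−14.61)²/14.61 + (22−26.17)²/26.17 + (19−17.44)²/17.44 + (18−15.39)²/15.39 = 2.5549
df = 2
p-value (upper-tail) = 0.27875
At α=0.05: p ≥ α → fail to reject H₀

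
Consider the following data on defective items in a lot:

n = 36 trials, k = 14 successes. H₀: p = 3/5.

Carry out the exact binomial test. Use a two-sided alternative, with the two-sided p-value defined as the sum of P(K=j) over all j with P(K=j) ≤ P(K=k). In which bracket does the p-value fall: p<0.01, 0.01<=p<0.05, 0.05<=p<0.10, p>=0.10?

Exact binomial: n=36, k=14, p₀=3/5=0.6000
P(X=j) = C(n,j)·p₀^j·(1−p₀)^(n−j); p = Σ P(X=j) over j with P(X=j) ≤ P(X=14)
p-value (two-sided) = 0.01592
→ bracket: 0.01<=p<0.05

p-value bracket: 0.01<=p<0.05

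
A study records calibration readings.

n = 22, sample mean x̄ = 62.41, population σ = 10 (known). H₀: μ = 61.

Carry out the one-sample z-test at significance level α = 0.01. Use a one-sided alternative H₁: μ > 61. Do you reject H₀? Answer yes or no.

reject H₀: no

SE = σ/√n = 10/√22 = 2.1320
z = (x̄−μ₀)/SE = (62.41−61)/2.1320 = 0.6613
p-value (one-sided, H₁ greater) = 0.25419
At α=0.01: p ≥ α → fail to reject H₀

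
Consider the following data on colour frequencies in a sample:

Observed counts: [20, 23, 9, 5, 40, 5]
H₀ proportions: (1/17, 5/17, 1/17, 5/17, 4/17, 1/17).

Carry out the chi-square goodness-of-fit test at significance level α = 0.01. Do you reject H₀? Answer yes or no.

reject H₀: yes

n = 102; E_i = n·p_i = [6.00, 30.00, 6.00, 30.00, 24.00, 6.00]
χ² = (20−6.00)²/6.00 + (23−30.00)²/30.00 + (9−6.00)²/6.00 + (5−30.00)²/30.00 + (40−24.00)²/24.00 + (5−6.00)²/6.00 = 67.4667
df = 5
p-value (upper-tail) = 0.00000
At α=0.01: p < α → reject H₀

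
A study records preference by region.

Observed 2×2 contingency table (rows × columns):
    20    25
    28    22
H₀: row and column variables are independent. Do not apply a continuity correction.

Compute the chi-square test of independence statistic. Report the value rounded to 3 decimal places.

Row totals [45, 50], col totals [48, 47], n=95
χ² = (20−22.74)²/22.74 + (25−22.26)²/22.26 + (28−25.26)²/25.26 + (22−24.74)²/24.74 = 1.2652
df = 1

test statistic = 1.265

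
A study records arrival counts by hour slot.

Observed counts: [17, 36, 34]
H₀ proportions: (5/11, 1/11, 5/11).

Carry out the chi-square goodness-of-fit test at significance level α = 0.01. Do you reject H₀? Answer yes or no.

reject H₀: yes

n = 87; E_i = n·p_i = [39.55, 7.91, 39.55]
χ² = (17−39.55)²/39.55 + (36−7.91)²/7.91 + (34−39.55)²/39.55 = 113.4023
df = 2
p-value (upper-tail) = 0.00000
At α=0.01: p < α → reject H₀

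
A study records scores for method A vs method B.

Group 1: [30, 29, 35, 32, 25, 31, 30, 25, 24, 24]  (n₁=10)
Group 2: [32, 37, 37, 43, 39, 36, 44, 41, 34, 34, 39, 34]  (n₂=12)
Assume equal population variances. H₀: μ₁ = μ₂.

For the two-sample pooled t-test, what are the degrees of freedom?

degrees of freedom = 20

df = n₁ + n₂ − 2 = 10 + 12 − 2 = 20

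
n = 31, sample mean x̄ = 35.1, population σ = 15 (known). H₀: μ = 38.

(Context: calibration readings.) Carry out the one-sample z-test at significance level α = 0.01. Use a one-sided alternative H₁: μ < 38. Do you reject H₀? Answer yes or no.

SE = σ/√n = 15/√31 = 2.6941
z = (x̄−μ₀)/SE = (35.1−38)/2.6941 = -1.0764
p-value (one-sided, H₁ less) = 0.14087
At α=0.01: p ≥ α → fail to reject H₀

reject H₀: no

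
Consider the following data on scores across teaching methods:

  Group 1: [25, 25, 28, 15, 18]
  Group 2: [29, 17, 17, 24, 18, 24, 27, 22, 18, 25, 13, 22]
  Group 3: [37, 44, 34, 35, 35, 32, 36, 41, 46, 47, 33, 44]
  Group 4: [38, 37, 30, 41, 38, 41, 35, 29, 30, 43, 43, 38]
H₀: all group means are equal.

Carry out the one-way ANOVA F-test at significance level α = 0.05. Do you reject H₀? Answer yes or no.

Group means [22.20, 21.33, 38.67, 36.92], grand mean 31.073
SSB = Σnᵢ(x̄ᵢ−x̄)² = 2633.730; SSW = ΣΣ(x−x̄ᵢ)² = 961.050
MSB = 2633.730/3 = 877.9102; MSW = 961.050/37 = 25.9743
F = MSB/MSW = 33.7992
df = (3, 37)
p-value (upper-tail) = 0.00000
At α=0.05: p < α → reject H₀

reject H₀: yes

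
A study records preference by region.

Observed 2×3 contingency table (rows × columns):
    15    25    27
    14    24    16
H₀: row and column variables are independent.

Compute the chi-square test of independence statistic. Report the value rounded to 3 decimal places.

Row totals [67, 54], col totals [29, 49, 43], n=121
χ² = (15−16.06)²/16.06 + (25−27.13)²/27.13 + (27−23.81)²/23.81 + (14−12.94)²/12.94 + (24−21.87)²/21.87 + (16−19.19)²/19.19 = 1.4893
df = 2

test statistic = 1.489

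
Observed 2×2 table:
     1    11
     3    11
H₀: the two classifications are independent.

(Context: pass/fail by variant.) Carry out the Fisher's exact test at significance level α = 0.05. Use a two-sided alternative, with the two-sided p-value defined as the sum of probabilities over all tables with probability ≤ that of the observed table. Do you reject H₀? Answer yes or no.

Margins: r₁=12, r₂=14, c₁=4, c₂=22, n=26
p_obs = C(12,1)·C(14,3)/C(26,4); sum pmf over tables with pmf ≤ p_obs
p-value (two-sided) = 0.59826
At α=0.05: p ≥ α → fail to reject H₀

reject H₀: no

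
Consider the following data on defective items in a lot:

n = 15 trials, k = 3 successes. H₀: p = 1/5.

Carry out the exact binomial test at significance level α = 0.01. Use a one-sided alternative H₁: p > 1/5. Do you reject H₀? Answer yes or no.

Exact binomial: n=15, k=3, p₀=1/5=0.2000
P(X≥3) from Σ C(n,i)·p₀^i·(1−p₀)^(n−i)
p-value (one-sided, H₁ greater) = 0.60198
At α=0.01: p ≥ α → fail to reject H₀

reject H₀: no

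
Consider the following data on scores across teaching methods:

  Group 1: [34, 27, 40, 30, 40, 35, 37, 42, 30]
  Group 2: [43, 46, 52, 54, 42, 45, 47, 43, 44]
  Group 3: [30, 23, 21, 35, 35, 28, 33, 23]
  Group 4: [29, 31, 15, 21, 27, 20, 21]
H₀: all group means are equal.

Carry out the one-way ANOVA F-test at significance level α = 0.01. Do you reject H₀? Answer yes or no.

reject H₀: yes

Group means [35.00, 46.22, 28.50, 23.43], grand mean 34.030
SSB = Σnᵢ(x̄ᵢ−x̄)² = 2377.700; SSW = ΣΣ(x−x̄ᵢ)² = 777.270
MSB = 2377.700/3 = 792.5666; MSW = 777.270/29 = 26.8024
F = MSB/MSW = 29.5707
df = (3, 29)
p-value (upper-tail) = 0.00000
At α=0.01: p < α → reject H₀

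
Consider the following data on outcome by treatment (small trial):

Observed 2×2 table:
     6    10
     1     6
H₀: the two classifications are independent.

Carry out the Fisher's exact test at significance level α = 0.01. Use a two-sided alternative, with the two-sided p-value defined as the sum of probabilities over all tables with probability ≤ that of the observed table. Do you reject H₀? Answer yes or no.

reject H₀: no

Margins: r₁=16, r₂=7, c₁=7, c₂=16, n=23
p_obs = C(16,6)·C(7,1)/C(23,7); sum pmf over tables with pmf ≤ p_obs
p-value (two-sided) = 0.36601
At α=0.01: p ≥ α → fail to reject H₀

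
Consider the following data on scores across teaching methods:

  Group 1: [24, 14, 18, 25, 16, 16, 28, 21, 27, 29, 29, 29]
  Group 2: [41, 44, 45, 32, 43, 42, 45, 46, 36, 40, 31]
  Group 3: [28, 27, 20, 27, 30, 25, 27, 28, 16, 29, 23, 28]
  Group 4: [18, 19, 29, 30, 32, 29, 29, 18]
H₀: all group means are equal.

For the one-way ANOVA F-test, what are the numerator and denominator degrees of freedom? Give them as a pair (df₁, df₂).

degrees of freedom = [3, 39]

k = 4 groups, N = 43 total
df = (k−1, N−k) = (4−1, 43−4) = (3, 39)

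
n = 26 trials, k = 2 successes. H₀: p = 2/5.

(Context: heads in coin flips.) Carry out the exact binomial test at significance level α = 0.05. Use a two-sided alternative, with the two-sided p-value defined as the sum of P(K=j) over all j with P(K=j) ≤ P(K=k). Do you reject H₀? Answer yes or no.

Exact binomial: n=26, k=2, p₀=2/5=0.4000
P(X=j) = C(n,j)·p₀^j·(1−p₀)^(n−j); p = Σ P(X=j) over j with P(X=j) ≤ P(X=2)
p-value (two-sided) = 0.00042
At α=0.05: p < α → reject H₀

reject H₀: yes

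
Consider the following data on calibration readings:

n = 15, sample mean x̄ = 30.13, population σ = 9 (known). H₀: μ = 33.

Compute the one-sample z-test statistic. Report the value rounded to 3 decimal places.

SE = σ/√n = 9/√15 = 2.3238
z = (x̄−μ₀)/SE = (30.13−33)/2.3238 = -1.2351

test statistic = -1.235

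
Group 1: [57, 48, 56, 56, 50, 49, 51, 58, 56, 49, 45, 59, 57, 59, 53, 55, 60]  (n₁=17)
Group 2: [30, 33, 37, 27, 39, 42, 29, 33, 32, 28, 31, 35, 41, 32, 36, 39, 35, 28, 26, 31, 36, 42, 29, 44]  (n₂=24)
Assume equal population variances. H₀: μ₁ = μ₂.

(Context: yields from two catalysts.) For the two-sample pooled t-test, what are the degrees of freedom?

degrees of freedom = 39

df = n₁ + n₂ − 2 = 17 + 24 − 2 = 39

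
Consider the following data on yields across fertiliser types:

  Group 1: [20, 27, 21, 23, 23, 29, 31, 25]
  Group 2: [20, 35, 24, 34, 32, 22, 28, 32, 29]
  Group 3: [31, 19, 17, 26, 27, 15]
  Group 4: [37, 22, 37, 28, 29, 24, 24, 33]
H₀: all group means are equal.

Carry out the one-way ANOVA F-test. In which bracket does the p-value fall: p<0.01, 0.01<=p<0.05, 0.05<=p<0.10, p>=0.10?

p-value bracket: 0.05<=p<0.10

Group means [24.88, 28.44, 22.50, 29.25], grand mean 26.581
SSB = Σnᵢ(x̄ᵢ−x̄)² = 211.451; SSW = ΣΣ(x−x̄ᵢ)² = 784.097
MSB = 211.451/3 = 70.4837; MSW = 784.097/27 = 29.0406
F = MSB/MSW = 2.4271
df = (3, 27)
p-value (upper-tail) = 0.08726
→ bracket: 0.05<=p<0.10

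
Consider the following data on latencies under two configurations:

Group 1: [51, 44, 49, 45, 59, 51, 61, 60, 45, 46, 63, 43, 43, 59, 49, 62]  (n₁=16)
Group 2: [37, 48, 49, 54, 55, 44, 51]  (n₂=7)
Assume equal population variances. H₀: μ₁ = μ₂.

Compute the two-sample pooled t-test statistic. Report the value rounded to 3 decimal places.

x̄₁=51.875, s₁=7.500, n₁=16
x̄₂=48.286, s₂=6.211, n₂=7
s_p² = [15·7.500² + 6·6.211²]/21 = 51.1990
SE = √(s_p²·(1/16+1/7)) = 3.2425
t = (51.875−48.286)/3.2425 = 1.1069
df = 21

test statistic = 1.107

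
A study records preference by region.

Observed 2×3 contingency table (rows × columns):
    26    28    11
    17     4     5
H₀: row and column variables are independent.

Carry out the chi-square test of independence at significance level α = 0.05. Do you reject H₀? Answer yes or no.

reject H₀: yes

Row totals [65, 26], col totals [43, 32, 16], n=91
χ² = (26−30.71)²/30.71 + (28−22.86)²/22.86 + (11−11.43)²/11.43 + (17−12.29)²/12.29 + (4−9.14)²/9.14 + (5−4.57)²/4.57 = 6.6388
df = 2
p-value (upper-tail) = 0.03617
At α=0.05: p < α → reject H₀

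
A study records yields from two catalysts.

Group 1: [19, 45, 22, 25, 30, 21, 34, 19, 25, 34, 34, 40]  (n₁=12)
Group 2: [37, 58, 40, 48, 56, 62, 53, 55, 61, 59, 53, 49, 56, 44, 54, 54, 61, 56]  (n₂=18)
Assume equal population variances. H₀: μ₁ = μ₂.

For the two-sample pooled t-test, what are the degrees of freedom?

degrees of freedom = 28

df = n₁ + n₂ − 2 = 12 + 18 − 2 = 28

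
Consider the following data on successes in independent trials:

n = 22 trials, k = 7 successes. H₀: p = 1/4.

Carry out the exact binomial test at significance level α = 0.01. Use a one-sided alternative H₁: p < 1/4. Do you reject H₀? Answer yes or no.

reject H₀: no

Exact binomial: n=22, k=7, p₀=1/4=0.2500
P(X≤7) from Σ C(n,i)·p₀^i·(1−p₀)^(n−i)
p-value (one-sided, H₁ less) = 0.83847
At α=0.01: p ≥ α → fail to reject H₀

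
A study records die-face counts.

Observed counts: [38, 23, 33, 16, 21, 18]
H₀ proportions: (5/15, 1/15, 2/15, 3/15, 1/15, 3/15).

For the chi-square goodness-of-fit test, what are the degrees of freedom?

df = k − 1 = 6 − 1 = 5

degrees of freedom = 5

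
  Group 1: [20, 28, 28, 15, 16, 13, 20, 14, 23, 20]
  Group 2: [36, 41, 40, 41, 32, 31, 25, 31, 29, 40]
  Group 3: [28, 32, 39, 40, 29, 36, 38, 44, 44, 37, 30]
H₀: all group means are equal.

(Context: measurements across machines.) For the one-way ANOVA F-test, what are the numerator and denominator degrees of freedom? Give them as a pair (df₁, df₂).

k = 3 groups, N = 31 total
df = (k−1, N−k) = (3−1, 31−3) = (2, 28)

degrees of freedom = [2, 28]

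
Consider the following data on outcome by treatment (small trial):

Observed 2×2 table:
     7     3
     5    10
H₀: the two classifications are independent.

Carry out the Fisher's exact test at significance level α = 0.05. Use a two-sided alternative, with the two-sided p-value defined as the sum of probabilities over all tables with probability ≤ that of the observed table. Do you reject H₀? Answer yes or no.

reject H₀: no

Margins: r₁=10, r₂=15, c₁=12, c₂=13, n=25
p_obs = C(10,7)·C(15,5)/C(25,12); sum pmf over tables with pmf ≤ p_obs
p-value (two-sided) = 0.11070
At α=0.05: p ≥ α → fail to reject H₀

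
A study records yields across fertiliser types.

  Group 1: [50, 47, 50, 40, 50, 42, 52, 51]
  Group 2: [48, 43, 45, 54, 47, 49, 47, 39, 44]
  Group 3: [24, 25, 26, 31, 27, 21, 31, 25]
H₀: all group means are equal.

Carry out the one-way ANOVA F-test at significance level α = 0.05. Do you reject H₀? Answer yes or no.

reject H₀: yes

Group means [47.75, 46.22, 26.25], grand mean 40.320
SSB = Σnᵢ(x̄ᵢ−x̄)² = 2338.884; SSW = ΣΣ(x−x̄ᵢ)² = 360.556
MSB = 2338.884/2 = 1169.4422; MSW = 360.556/22 = 16.3889
F = MSB/MSW = 71.3558
df = (2, 22)
p-value (upper-tail) = 0.00000
At α=0.05: p < α → reject H₀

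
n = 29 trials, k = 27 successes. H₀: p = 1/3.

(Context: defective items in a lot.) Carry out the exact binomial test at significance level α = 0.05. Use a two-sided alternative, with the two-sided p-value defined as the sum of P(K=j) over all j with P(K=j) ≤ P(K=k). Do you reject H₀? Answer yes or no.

reject H₀: yes

Exact binomial: n=29, k=27, p₀=1/3=0.3333
P(X=j) = C(n,j)·p₀^j·(1−p₀)^(n−j); p = Σ P(X=j) over j with P(X=j) ≤ P(X=27)
p-value (two-sided) = 0.00000
At α=0.05: p < α → reject H₀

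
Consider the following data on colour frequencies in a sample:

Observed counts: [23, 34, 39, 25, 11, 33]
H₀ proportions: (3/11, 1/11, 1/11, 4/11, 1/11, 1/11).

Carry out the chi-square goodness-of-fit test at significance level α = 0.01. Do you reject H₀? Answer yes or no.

reject H₀: yes

n = 165; E_i = n·p_i = [45.00, 15.00, 15.00, 60.00, 15.00, 15.00]
χ² = (23−45.00)²/45.00 + (34−15.00)²/15.00 + (39−15.00)²/15.00 + (25−60.00)²/60.00 + (11−15.00)²/15.00 + (33−15.00)²/15.00 = 116.3056
df = 5
p-value (upper-tail) = 0.00000
At α=0.01: p < α → reject H₀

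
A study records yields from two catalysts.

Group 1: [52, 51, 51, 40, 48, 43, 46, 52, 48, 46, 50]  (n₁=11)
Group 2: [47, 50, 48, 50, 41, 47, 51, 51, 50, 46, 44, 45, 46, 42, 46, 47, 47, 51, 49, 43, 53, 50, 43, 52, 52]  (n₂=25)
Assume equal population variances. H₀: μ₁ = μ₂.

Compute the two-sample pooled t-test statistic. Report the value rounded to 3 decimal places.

test statistic = 0.210

x̄₁=47.909, s₁=3.885, n₁=11
x̄₂=47.640, s₂=3.377, n₂=25
s_p² = [10·3.885² + 24·3.377²]/34 = 12.4903
SE = √(s_p²·(1/11+1/25)) = 1.2787
t = (47.909−47.640)/1.2787 = 0.2104
df = 34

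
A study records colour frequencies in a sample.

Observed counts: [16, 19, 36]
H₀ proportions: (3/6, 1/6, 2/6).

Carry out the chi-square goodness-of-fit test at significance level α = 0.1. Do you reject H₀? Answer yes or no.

reject H₀: yes

n = 71; E_i = n·p_i = [35.50, 11.83, 23.67]
χ² = (16−35.50)²/35.50 + (19−11.83)²/11.83 + (36−23.67)²/23.67 = 21.4789
df = 2
p-value (upper-tail) = 0.00002
At α=0.1: p < α → reject H₀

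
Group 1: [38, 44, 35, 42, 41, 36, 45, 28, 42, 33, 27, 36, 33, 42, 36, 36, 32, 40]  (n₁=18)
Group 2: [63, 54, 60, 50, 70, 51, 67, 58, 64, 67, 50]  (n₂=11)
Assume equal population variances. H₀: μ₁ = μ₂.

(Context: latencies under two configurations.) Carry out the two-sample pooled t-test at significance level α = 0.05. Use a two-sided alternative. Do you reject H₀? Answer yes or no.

x̄₁=37.000, s₁=5.202, n₁=18
x̄₂=59.455, s₂=7.353, n₂=11
s_p² = [17·5.202² + 10·7.353²]/27 = 37.0640
SE = √(s_p²·(1/18+1/11)) = 2.3299
t = (37.000−59.455)/2.3299 = -9.6374
df = 27
p-value (two-sided) = 0.00000
At α=0.05: p < α → reject H₀

reject H₀: yes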